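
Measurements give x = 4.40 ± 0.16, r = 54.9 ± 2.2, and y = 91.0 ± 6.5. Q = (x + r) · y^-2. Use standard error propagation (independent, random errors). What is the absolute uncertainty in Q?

0.00106

Let u = x + r = 59.3. δu = √(δx² + δr²) = √(0.0256 + 4.84) = 2.21, so δu/u = 0.0372.
Q is then a monomial in u, y:
δQ/Q = √((δu/u)² + (-2·δy/y)²) = √(0.00138 + 0.0204) = 0.148
Q = 0.00716, so δQ = 0.148 × 0.00716 = 0.00106.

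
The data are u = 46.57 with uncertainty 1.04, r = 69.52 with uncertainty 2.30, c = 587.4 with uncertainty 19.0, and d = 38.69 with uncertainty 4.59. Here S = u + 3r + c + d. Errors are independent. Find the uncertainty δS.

For a sum/difference, combine absolute errors in quadrature:
  (δu)² = 1.08;  (3·δr)² = 47.6;  (δc)² = 361;  (δd)² = 21.1
δS = √(431) = 20.8

20.8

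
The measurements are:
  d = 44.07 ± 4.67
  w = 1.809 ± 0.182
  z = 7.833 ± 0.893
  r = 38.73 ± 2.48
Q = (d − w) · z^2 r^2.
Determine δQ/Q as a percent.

Let u = d − w = 42.26. δu = √(δd² + δw²) = √(21.8 + 0.0331) = 4.67, so δu/u = 0.111.
Q is then a monomial in u, z, r:
δQ/Q = √((δu/u)² + (2·δz/z)² + (2·δr/r)²) = √(0.0122 + 0.0520 + 0.0164) = 0.284

28.4%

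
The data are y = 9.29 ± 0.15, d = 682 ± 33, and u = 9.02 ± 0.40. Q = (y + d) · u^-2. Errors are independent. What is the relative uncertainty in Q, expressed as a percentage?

Let w = y + d = 691. δw = √(δy² + δd²) = √(0.0225 + 1090) = 33.0, so δw/w = 0.0477.
Q is then a monomial in w, u:
δQ/Q = √((δw/w)² + (-2·δu/u)²) = √(0.00228 + 0.00787) = 0.101

10.1%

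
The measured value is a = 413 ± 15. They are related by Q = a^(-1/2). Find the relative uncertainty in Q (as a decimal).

Q ∝ a^(-1/2), so δQ/Q = |−½| · δa/a = 0.5 × 0.0363 = 0.0182.

0.0182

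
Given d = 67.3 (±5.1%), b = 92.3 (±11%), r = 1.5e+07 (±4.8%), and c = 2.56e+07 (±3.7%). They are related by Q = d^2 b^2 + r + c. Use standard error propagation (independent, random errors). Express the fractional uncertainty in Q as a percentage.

Let p = d^2·b^2 = 3.86e+07. δp/p = √((2·δd/d)² + (2·δb/b)²) = √(0.0104 + 0.0484) = 0.242, so δp = 9.36e+06.
Q = p + r + c: δQ = √(δp² + δr² + δc²) = √(8.76e+13 + 5.18e+11 + 8.97e+11) = 9.43e+06
Q = 7.92e+07, so δQ/Q = 9.43e+06/7.92e+07 = 0.119.

11.9%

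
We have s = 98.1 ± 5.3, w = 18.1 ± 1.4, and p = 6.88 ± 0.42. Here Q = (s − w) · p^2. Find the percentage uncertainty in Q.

Let u = s − w = 80.0. δu = √(δs² + δw²) = √(28.1 + 1.96) = 5.48, so δu/u = 0.0685.
Q is then a monomial in u, p:
δQ/Q = √((δu/u)² + (2·δp/p)²) = √(0.00470 + 0.0149) = 0.140

14.0%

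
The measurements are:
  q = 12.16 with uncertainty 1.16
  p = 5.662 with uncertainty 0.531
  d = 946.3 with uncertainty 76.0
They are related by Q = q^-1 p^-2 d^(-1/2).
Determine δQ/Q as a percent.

21.4%

Q is a product of powers, so relative uncertainties combine in quadrature:
  (-1·δq/q)² = (-1×0.0954)² = 0.00910;  (-2·δp/p)² = (-2×0.0938)² = 0.0352;  (−½·δd/d)² = (-0.5×0.0803)² = 0.00161
δQ/Q = √(0.0459) = 0.214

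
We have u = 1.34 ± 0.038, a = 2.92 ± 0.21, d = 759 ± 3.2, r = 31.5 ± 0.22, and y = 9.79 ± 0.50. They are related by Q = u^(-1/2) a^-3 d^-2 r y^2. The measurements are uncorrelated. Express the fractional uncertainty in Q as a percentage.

Q is a product of powers, so relative uncertainties combine in quadrature:
  (−½·δu/u)² = (-0.5×0.0284)² = 0.000201;  (-3·δa/a)² = (-3×0.0719)² = 0.0465;  (-2·δd/d)² = (-2×0.00422)² = 7.11e-05;  (1·δr/r)² = (1×0.00698)² = 4.88e-05;  (2·δy/y)² = (2×0.0511)² = 0.0104
δQ/Q = √(0.0573) = 0.239

23.9%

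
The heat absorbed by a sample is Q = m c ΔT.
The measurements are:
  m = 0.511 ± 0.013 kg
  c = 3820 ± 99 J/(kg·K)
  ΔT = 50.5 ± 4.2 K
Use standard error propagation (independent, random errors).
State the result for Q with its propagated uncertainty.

98600 ± 8950 J

Since Q is a product/quotient, work with relative uncertainties:
  (1·δm/m)² = (1×0.0254)² = 0.000647;  (1·δc/c)² = (1×0.0259)² = 0.000672;  (1·δΔT/ΔT)² = (1×0.0832)² = 0.00692
δQ/Q = √(0.00824) = 0.0908
Q = 98600 J, so δQ = 0.0908 × 98600 = 8950 J.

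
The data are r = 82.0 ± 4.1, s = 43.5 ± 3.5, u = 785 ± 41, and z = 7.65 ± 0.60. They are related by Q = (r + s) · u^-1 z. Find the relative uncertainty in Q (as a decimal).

Let w = r + s = 126. δw = √(δr² + δs²) = √(16.8 + 12.2) = 5.39, so δw/w = 0.0430.
Q is then a monomial in w, u, z:
δQ/Q = √((δw/w)² + (-1·δu/u)² + (1·δz/z)²) = √(0.00185 + 0.00273 + 0.00615) = 0.104

0.104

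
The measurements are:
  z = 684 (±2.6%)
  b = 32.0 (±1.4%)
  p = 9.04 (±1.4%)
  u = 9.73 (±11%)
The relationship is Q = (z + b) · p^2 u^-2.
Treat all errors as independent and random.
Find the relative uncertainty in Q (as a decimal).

Let w = z + b = 716. δw = √(δz² + δb²) = √(316 + 0.201) = 17.8, so δw/w = 0.0248.
Q is then a monomial in w, p, u:
δQ/Q = √((δw/w)² + (2·δp/p)² + (-2·δu/u)²) = √(0.000617 + 0.000784 + 0.0484) = 0.223

0.223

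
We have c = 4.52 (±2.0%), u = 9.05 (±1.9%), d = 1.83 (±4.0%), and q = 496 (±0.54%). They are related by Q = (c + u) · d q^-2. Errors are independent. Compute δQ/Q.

0.0438

Let w = c + u = 13.6. δw = √(δc² + δu²) = √(0.00817 + 0.0296) = 0.194, so δw/w = 0.0143.
Q is then a monomial in w, d, q:
δQ/Q = √((δw/w)² + (1·δd/d)² + (-2·δq/q)²) = √(0.000205 + 0.00160 + 0.000117) = 0.0438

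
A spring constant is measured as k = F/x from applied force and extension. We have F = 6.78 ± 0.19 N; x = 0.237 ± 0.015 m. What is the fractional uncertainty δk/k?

0.0692

Products/powers → add relative errors in quadrature, weighted by exponent:
  (1·δF/F)² = (1×0.0280)² = 0.000785;  (-1·δx/x)² = (-1×0.0633)² = 0.00401
δk/k = √(0.00479) = 0.0692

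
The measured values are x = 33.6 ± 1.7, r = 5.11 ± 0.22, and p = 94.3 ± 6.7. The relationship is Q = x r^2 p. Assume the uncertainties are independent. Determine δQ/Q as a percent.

12.3%

For a monomial Q ∝ x, r^2, p, fractional errors add in quadrature:
  (1·δx/x)² = (1×0.0506)² = 0.00256;  (2·δr/r)² = (2×0.0431)² = 0.00741;  (1·δp/p)² = (1×0.0710)² = 0.00505
δQ/Q = √(0.0150) = 0.123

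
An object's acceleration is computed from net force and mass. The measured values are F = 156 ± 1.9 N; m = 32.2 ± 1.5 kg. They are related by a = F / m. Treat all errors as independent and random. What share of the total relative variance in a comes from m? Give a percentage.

93.6%

(δa/a)² = (1·δF/F)² + (-1·δm/m)²
  F term: (1×0.0122)² = 0.000148
  m term: (-1×0.0466)² = 0.00217
Total = 0.00232. Share from m = 0.00217/0.00232 = 0.936.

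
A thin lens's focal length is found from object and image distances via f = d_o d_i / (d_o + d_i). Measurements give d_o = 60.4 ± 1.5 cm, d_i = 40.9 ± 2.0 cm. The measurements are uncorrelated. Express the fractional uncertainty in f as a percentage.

3.08%

∂f/∂d_o = (d_i/(d_o+d_i))² = 0.163;  ∂f/∂d_i = (d_o/(d_o+d_i))² = 0.356
δf = √((∂f/∂d_o · δd_o)² + (∂f/∂d_i · δd_i)²) = √(0.0598 + 0.506) = 0.752 cm
f = 24.4 cm, so δf/f = 0.752/24.4 = 0.0308.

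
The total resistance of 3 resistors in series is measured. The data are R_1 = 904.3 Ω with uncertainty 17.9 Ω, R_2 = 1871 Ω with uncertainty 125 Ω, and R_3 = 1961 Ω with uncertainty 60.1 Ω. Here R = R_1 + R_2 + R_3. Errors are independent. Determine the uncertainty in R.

Absolute uncertainties add in quadrature for a linear combination:
  (δR_1)² = 320;  (δR_2)² = 15600;  (δR_3)² = 3610
δR = √(19600) = 140 Ω

140 Ω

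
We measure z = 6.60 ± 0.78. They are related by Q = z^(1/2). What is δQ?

0.152

Q is a product of powers, so relative uncertainties combine in quadrature:
  (½·δz/z)² = (0.5×0.118)² = 0.00349
δQ/Q = √(0.00349) = 0.0591
Q = 2.57, so δQ = 0.0591 × 2.57 = 0.152.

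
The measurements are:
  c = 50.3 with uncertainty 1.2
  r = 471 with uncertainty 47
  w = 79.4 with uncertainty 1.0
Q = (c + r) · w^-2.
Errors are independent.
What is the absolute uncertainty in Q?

Let u = c + r = 521. δu = √(δc² + δr²) = √(1.44 + 2210) = 47.0, so δu/u = 0.0902.
Q is then a monomial in u, w:
δQ/Q = √((δu/u)² + (-2·δw/w)²) = √(0.00813 + 0.000634) = 0.0936
Q = 0.0827, so δQ = 0.0936 × 0.0827 = 0.00774.

0.00774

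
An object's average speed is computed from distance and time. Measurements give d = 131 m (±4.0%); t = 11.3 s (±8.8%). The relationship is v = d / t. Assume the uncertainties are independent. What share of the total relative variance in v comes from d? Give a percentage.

(δv/v)² = (1·δd/d)² + (-1·δt/t)²
  d term: (1×0.0400)² = 0.00160
  t term: (-1×0.0880)² = 0.00774
Total = 0.00934. Share from d = 0.00160/0.00934 = 0.171.

17.1%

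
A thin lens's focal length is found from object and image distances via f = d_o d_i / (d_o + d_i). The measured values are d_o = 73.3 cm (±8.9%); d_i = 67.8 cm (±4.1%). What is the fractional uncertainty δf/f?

0.0478

∂f/∂d_o = (d_i/(d_o+d_i))² = 0.231;  ∂f/∂d_i = (d_o/(d_o+d_i))² = 0.270
δf = √((∂f/∂d_o · δd_o)² + (∂f/∂d_i · δd_i)²) = √(2.27 + 0.563) = 1.68 cm
f = 35.2 cm, so δf/f = 1.68/35.2 = 0.0478.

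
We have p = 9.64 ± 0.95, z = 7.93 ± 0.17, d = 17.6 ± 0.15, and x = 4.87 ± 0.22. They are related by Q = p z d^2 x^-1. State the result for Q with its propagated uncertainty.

4860 ± 544

Since Q is a product/quotient, work with relative uncertainties:
  (1·δp/p)² = (1×0.0985)² = 0.00971;  (1·δz/z)² = (1×0.0214)² = 0.000460;  (2·δd/d)² = (2×0.00852)² = 0.000291;  (-1·δx/x)² = (-1×0.0452)² = 0.00204
δQ/Q = √(0.0125) = 0.112
Q = 4860, so δQ = 0.112 × 4860 = 544.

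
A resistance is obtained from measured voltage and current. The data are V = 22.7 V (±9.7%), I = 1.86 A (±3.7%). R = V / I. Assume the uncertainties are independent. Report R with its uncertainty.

12.2 ± 1.27 Ω

For a monomial R ∝ V, I^-1, fractional errors add in quadrature:
  (1·δV/V)² = (1×0.0970)² = 0.00941;  (-1·δI/I)² = (-1×0.0370)² = 0.00137
δR/R = √(0.0108) = 0.104
R = 12.2 Ω, so δR = 0.104 × 12.2 = 1.27 Ω.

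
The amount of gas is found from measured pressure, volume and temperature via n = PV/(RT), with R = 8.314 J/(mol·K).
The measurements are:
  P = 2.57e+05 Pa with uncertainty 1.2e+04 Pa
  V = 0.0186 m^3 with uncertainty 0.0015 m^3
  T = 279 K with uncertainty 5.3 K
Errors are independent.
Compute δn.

0.196 mol

For a monomial n ∝ P, V, T^-1, fractional errors add in quadrature:
  (1·δP/P)² = (1×0.0467)² = 0.00218;  (1·δV/V)² = (1×0.0806)² = 0.00650;  (-1·δT/T)² = (-1×0.0190)² = 0.000361
δn/n = √(0.00904) = 0.0951
n = 2.06 mol, so δn = 0.0951 × 2.06 = 0.196 mol.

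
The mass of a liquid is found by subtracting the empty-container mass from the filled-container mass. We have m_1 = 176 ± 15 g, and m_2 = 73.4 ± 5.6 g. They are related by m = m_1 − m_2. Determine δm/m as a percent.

15.6%

Each term contributes (cᵢ δxᵢ)² to (δm)²:
  (δm_1)² = 225;  (δm_2)² = 31.4
δm = √(256) = 16.0 g
m = 103 g, so δm/m = 16.0/103 = 0.156.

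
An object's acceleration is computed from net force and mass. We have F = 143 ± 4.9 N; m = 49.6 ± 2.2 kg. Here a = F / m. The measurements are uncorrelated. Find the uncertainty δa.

0.162 m/s^2

Relative error in a monomial: (δa/a)² = Σ (nᵢ · δxᵢ/xᵢ)².
  (1·δF/F)² = (1×0.0343)² = 0.00117;  (-1·δm/m)² = (-1×0.0444)² = 0.00197
δa/a = √(0.00314) = 0.0560
a = 2.88 m/s^2, so δa = 0.0560 × 2.88 = 0.162 m/s^2.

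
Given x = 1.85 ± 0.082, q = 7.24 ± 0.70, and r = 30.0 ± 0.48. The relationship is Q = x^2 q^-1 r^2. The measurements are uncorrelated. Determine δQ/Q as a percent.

Q is a product of powers, so relative uncertainties combine in quadrature:
  (2·δx/x)² = (2×0.0443)² = 0.00786;  (-1·δq/q)² = (-1×0.0967)² = 0.00935;  (2·δr/r)² = (2×0.0160)² = 0.00102
δQ/Q = √(0.0182) = 0.135

13.5%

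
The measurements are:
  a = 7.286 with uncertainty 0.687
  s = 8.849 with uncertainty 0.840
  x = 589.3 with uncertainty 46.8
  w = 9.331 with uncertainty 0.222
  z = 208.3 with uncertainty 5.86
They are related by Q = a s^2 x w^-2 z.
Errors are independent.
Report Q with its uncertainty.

Each factor contributes (exponent × relative error)² to (δQ/Q)²:
  (1·δa/a)² = (1×0.0943)² = 0.00889;  (2·δs/s)² = (2×0.0949)² = 0.0360;  (1·δx/x)² = (1×0.0794)² = 0.00631;  (-2·δw/w)² = (-2×0.0238)² = 0.00226;  (1·δz/z)² = (1×0.0281)² = 0.000791
δQ/Q = √(0.0543) = 0.233
Q = 804400, so δQ = 0.233 × 804400 = 1.87e+05.

(8.044 ± 1.87) × 10^5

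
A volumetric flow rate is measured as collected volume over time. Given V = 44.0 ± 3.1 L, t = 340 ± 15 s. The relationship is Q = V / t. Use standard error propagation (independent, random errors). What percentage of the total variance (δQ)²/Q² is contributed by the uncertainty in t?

28.2%

(δQ/Q)² = (1·δV/V)² + (-1·δt/t)²
  V term: (1×0.0705)² = 0.00496
  t term: (-1×0.0441)² = 0.00195
Total = 0.00691. Share from t = 0.00195/0.00691 = 0.282.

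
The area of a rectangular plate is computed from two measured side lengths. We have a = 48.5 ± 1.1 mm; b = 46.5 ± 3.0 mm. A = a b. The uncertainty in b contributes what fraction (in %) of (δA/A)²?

(δA/A)² = (1·δa/a)² + (1·δb/b)²
  a term: (1×0.0227)² = 0.000514
  b term: (1×0.0645)² = 0.00416
Total = 0.00468. Share from b = 0.00416/0.00468 = 0.890.

89.0%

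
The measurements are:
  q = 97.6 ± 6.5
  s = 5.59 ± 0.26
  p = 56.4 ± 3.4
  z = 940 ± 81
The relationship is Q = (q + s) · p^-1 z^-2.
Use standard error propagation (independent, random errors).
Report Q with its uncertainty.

(2.07 ± 0.400) × 10^-6

Let u = q + s = 103. δu = √(δq² + δs²) = √(42.2 + 0.0676) = 6.51, so δu/u = 0.0630.
Q is then a monomial in u, p, z:
δQ/Q = √((δu/u)² + (-1·δp/p)² + (-2·δz/z)²) = √(0.00397 + 0.00363 + 0.0297) = 0.193
Q = 2.07e-06, so δQ = 0.193 × 2.07e-06 = 4e-07.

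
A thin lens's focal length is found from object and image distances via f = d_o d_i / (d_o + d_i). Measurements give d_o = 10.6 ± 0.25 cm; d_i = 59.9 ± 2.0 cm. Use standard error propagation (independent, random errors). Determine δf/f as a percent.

2.07%

∂f/∂d_o = (d_i/(d_o+d_i))² = 0.722;  ∂f/∂d_i = (d_o/(d_o+d_i))² = 0.0226
δf = √((∂f/∂d_o · δd_o)² + (∂f/∂d_i · δd_i)²) = √(0.0326 + 0.00204) = 0.186 cm
f = 9.01 cm, so δf/f = 0.186/9.01 = 0.0207.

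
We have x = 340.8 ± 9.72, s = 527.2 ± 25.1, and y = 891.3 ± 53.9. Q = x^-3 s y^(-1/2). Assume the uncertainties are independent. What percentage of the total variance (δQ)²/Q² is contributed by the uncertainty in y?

(δQ/Q)² = (-3·δx/x)² + (1·δs/s)² + (−½·δy/y)²
  x term: (-3×0.0285)² = 0.00732
  s term: (1×0.0476)² = 0.00227
  y term: (-0.5×0.0605)² = 0.000914
Total = 0.0105. Share from y = 0.000914/0.0105 = 0.0871.

8.71%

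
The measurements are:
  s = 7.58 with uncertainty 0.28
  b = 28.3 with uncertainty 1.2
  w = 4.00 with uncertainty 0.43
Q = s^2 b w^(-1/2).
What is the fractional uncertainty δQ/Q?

Each factor contributes (exponent × relative error)² to (δQ/Q)²:
  (2·δs/s)² = (2×0.0369)² = 0.00546;  (1·δb/b)² = (1×0.0424)² = 0.00180;  (−½·δw/w)² = (-0.5×0.107)² = 0.00289
δQ/Q = √(0.0101) = 0.101

0.101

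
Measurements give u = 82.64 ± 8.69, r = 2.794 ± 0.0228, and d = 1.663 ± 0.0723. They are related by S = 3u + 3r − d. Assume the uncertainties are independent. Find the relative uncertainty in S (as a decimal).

0.102

For a sum/difference, combine absolute errors in quadrature:
  (3·δu)² = 680;  (3·δr)² = 0.00468;  (δd)² = 0.00523
δS = √(680) = 26.1
S = 254.6, so δS/S = 26.1/254.6 = 0.102.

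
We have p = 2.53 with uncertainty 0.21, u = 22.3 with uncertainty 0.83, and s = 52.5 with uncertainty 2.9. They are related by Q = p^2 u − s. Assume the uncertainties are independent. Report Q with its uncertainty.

90.2 ± 24.5

Let w = p^2·u = 143. δw/w = √((2·δp/p)² + (1·δu/u)²) = √(0.0276 + 0.00139) = 0.170, so δw = 24.3.
Q = w − s: δQ = √(δw² + δs²) = √(590 + 8.41) = 24.5
Q = 90.2.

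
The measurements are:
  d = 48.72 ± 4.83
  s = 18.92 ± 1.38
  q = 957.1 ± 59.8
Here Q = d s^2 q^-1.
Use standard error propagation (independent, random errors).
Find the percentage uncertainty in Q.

18.7%

Products/powers → add relative errors in quadrature, weighted by exponent:
  (1·δd/d)² = (1×0.0991)² = 0.00983;  (2·δs/s)² = (2×0.0729)² = 0.0213;  (-1·δq/q)² = (-1×0.0625)² = 0.00390
δQ/Q = √(0.0350) = 0.187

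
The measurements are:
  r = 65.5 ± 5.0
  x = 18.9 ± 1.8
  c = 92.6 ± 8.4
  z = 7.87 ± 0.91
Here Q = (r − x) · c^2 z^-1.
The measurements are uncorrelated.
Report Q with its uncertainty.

50800 ± 12400

Let u = r − x = 46.6. δu = √(δr² + δx²) = √(25.0 + 3.24) = 5.31, so δu/u = 0.114.
Q is then a monomial in u, c, z:
δQ/Q = √((δu/u)² + (2·δc/c)² + (-1·δz/z)²) = √(0.0130 + 0.0329 + 0.0134) = 0.243
Q = 50800, so δQ = 0.243 × 50800 = 12400.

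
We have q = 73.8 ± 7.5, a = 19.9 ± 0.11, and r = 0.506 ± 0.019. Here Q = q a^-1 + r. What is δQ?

0.378

Let p = q·a^-1 = 3.71. δp/p = √((1·δq/q)² + (-1·δa/a)²) = √(0.0103 + 3.06e-05) = 0.102, so δp = 0.377.
Q = p + r: δQ = √(δp² + δr²) = √(0.142 + 0.000361) = 0.378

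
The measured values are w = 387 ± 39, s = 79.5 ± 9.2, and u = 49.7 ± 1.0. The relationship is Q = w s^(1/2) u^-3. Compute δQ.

0.00368

Relative error in a monomial: (δQ/Q)² = Σ (nᵢ · δxᵢ/xᵢ)².
  (1·δw/w)² = (1×0.101)² = 0.0102;  (½·δs/s)² = (0.5×0.116)² = 0.00335;  (-3·δu/u)² = (-3×0.0201)² = 0.00364
δQ/Q = √(0.0171) = 0.131
Q = 0.0281, so δQ = 0.131 × 0.0281 = 0.00368.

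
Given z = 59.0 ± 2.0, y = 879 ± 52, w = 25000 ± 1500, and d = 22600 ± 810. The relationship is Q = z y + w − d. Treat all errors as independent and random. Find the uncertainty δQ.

3930

Let p = z·y = 51900. δp/p = √((1·δz/z)² + (1·δy/y)²) = √(0.00115 + 0.00350) = 0.0682, so δp = 3540.
Q = p + w − d: δQ = √(δp² + δw² + δd²) = √(1.25e+07 + 2.25e+06 + 6.56e+05) = 3930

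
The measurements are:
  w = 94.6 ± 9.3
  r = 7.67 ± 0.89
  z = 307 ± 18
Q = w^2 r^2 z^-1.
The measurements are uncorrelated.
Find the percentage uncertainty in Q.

Relative error in a monomial: (δQ/Q)² = Σ (nᵢ · δxᵢ/xᵢ)².
  (2·δw/w)² = (2×0.0983)² = 0.0387;  (2·δr/r)² = (2×0.116)² = 0.0539;  (-1·δz/z)² = (-1×0.0586)² = 0.00344
δQ/Q = √(0.0960) = 0.310

31.0%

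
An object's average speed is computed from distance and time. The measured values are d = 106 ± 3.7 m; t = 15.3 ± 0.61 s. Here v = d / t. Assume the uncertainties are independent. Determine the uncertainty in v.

For a monomial v ∝ d, t^-1, fractional errors add in quadrature:
  (1·δd/d)² = (1×0.0349)² = 0.00122;  (-1·δt/t)² = (-1×0.0399)² = 0.00159
δv/v = √(0.00281) = 0.0530
v = 6.93 m/s, so δv = 0.0530 × 6.93 = 0.367 m/s.

0.367 m/s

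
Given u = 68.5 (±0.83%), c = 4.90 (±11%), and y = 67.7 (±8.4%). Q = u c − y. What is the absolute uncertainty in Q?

Let p = u·c = 336. δp/p = √((1·δu/u)² + (1·δc/c)²) = √(6.89e-05 + 0.0121) = 0.110, so δp = 37.0.
Q = p − y: δQ = √(δp² + δy²) = √(1370 + 32.3) = 37.5

37.5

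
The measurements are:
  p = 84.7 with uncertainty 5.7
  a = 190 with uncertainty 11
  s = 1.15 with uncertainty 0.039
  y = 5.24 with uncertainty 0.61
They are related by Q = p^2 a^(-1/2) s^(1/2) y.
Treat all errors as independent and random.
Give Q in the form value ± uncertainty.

Each factor contributes (exponent × relative error)² to (δQ/Q)²:
  (2·δp/p)² = (2×0.0673)² = 0.0181;  (−½·δa/a)² = (-0.5×0.0579)² = 0.000838;  (½·δs/s)² = (0.5×0.0339)² = 0.000288;  (1·δy/y)² = (1×0.116)² = 0.0136
δQ/Q = √(0.0328) = 0.181
Q = 2920, so δQ = 0.181 × 2920 = 530.

2920 ± 530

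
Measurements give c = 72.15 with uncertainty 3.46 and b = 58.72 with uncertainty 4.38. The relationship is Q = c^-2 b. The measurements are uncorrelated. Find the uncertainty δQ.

0.00137

Relative error in a monomial: (δQ/Q)² = Σ (nᵢ · δxᵢ/xᵢ)².
  (-2·δc/c)² = (-2×0.0480)² = 0.00920;  (1·δb/b)² = (1×0.0746)² = 0.00556
δQ/Q = √(0.0148) = 0.122
Q = 0.01128, so δQ = 0.122 × 0.01128 = 0.00137.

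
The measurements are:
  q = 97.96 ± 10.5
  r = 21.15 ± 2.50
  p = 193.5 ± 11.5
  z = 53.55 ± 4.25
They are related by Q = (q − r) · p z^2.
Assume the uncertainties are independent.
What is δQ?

Let u = q − r = 76.81. δu = √(δq² + δr²) = √(110 + 6.25) = 10.8, so δu/u = 0.141.
Q is then a monomial in u, p, z:
δQ/Q = √((δu/u)² + (1·δp/p)² + (2·δz/z)²) = √(0.0197 + 0.00353 + 0.0252) = 0.220
Q = 4.262e+07, so δQ = 0.220 × 4.262e+07 = 9.38e+06.

9.38e+06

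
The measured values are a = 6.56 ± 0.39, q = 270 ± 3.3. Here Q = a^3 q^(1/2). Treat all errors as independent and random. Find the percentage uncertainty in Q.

Products/powers → add relative errors in quadrature, weighted by exponent:
  (3·δa/a)² = (3×0.0595)² = 0.0318;  (½·δq/q)² = (0.5×0.0122)² = 3.73e-05
δQ/Q = √(0.0318) = 0.178

17.8%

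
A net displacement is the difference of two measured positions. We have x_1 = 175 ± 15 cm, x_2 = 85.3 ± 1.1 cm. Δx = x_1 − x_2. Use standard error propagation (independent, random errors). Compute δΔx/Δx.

Each term contributes (cᵢ δxᵢ)² to (δΔx)²:
  (δx_1)² = 225;  (δx_2)² = 1.21
δΔx = √(226) = 15.0 cm
Δx = 89.7 cm, so δΔx/Δx = 15.0/89.7 = 0.168.

0.168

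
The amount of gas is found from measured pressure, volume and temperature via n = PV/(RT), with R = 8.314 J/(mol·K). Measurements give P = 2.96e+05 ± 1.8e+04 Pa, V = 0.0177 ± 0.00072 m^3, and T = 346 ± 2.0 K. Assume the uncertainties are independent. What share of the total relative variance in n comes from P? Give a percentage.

(δn/n)² = (1·δP/P)² + (1·δV/V)² + (-1·δT/T)²
  P term: (1×0.0608)² = 0.00370
  V term: (1×0.0407)² = 0.00165
  T term: (-1×0.00578)² = 3.34e-05
Total = 0.00539. Share from P = 0.00370/0.00539 = 0.687.

68.7%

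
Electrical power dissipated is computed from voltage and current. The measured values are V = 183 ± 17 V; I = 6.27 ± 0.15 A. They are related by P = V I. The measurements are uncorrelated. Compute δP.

110 W

Each factor contributes (exponent × relative error)² to (δP/P)²:
  (1·δV/V)² = (1×0.0929)² = 0.00863;  (1·δI/I)² = (1×0.0239)² = 0.000572
δP/P = √(0.00920) = 0.0959
P = 1150 W, so δP = 0.0959 × 1150 = 110 W.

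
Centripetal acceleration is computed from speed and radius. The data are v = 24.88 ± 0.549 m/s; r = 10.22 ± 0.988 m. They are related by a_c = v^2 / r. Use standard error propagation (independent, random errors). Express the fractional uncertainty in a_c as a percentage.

For a monomial a_c ∝ v^2, r^-1, fractional errors add in quadrature:
  (2·δv/v)² = (2×0.0221)² = 0.00195;  (-1·δr/r)² = (-1×0.0967)² = 0.00935
δa_c/a_c = √(0.0113) = 0.106

10.6%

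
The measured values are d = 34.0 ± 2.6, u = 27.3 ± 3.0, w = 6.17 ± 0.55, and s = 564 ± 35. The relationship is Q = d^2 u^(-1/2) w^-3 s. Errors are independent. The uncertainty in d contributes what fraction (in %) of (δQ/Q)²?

23.0%

(δQ/Q)² = (2·δd/d)² + (−½·δu/u)² + (-3·δw/w)² + (1·δs/s)²
  d term: (2×0.0765)² = 0.0234
  u term: (-0.5×0.110)² = 0.00302
  w term: (-3×0.0891)² = 0.0715
  s term: (1×0.0621)² = 0.00385
Total = 0.102. Share from d = 0.0234/0.102 = 0.230.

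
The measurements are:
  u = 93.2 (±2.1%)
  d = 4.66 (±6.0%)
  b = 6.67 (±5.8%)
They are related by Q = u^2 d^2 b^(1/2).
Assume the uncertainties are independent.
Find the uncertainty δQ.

Q is a product of powers, so relative uncertainties combine in quadrature:
  (2·δu/u)² = (2×0.0210)² = 0.00176;  (2·δd/d)² = (2×0.0600)² = 0.0144;  (½·δb/b)² = (0.5×0.0580)² = 0.000841
δQ/Q = √(0.0170) = 0.130
Q = 4.87e+05, so δQ = 0.130 × 4.87e+05 = 63500.

63500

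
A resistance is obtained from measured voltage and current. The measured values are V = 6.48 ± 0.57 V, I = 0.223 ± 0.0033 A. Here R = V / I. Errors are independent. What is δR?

2.59 Ω

R is a product of powers, so relative uncertainties combine in quadrature:
  (1·δV/V)² = (1×0.0880)² = 0.00774;  (-1·δI/I)² = (-1×0.0148)² = 0.000219
δR/R = √(0.00796) = 0.0892
R = 29.1 Ω, so δR = 0.0892 × 29.1 = 2.59 Ω.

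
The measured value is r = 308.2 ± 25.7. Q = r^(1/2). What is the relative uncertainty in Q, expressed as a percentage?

Q ∝ r^(1/2), so δQ/Q = |½| · δr/r = 0.5 × 0.0834 = 0.0417.

4.17%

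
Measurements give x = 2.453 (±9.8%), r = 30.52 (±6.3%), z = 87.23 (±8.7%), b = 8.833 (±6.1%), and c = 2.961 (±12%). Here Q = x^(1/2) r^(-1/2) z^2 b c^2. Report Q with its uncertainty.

Relative error in a monomial: (δQ/Q)² = Σ (nᵢ · δxᵢ/xᵢ)².
  (½·δx/x)² = (0.5×0.0980)² = 0.00240;  (−½·δr/r)² = (-0.5×0.0630)² = 0.000992;  (2·δz/z)² = (2×0.0870)² = 0.0303;  (1·δb/b)² = (1×0.0610)² = 0.00372;  (2·δc/c)² = (2×0.120)² = 0.0576
δQ/Q = √(0.0950) = 0.308
Q = 167100, so δQ = 0.308 × 167100 = 51500.

167100 ± 51500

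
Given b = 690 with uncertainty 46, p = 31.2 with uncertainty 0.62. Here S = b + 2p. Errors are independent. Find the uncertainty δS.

For a sum/difference, combine absolute errors in quadrature:
  (δb)² = 2120;  (2·δp)² = 1.54
δS = √(2120) = 46.0

46.0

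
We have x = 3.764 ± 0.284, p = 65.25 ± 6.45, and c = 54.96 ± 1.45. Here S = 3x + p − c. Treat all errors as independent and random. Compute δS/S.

Each term contributes (cᵢ δxᵢ)² to (δS)²:
  (3·δx)² = 0.726;  (δp)² = 41.6;  (δc)² = 2.10
δS = √(44.4) = 6.67
S = 21.58, so δS/S = 6.67/21.58 = 0.309.

0.309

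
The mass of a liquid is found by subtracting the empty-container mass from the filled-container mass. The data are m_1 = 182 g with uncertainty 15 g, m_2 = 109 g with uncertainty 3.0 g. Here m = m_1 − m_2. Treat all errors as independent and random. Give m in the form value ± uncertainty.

73.0 ± 15.3 g

For a sum/difference, combine absolute errors in quadrature:
  (δm_1)² = 225;  (δm_2)² = 9.00
δm = √(234) = 15.3 g
m = 73.0 g.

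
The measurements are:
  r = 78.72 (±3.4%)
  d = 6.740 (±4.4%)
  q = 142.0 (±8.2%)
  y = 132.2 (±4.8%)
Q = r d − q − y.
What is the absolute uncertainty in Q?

Let p = r·d = 530.6. δp/p = √((1·δr/r)² + (1·δd/d)²) = √(0.00116 + 0.00194) = 0.0556, so δp = 29.5.
Q = p − q − y: δQ = √(δp² + δq² + δy²) = √(870 + 136 + 40.3) = 32.3

32.3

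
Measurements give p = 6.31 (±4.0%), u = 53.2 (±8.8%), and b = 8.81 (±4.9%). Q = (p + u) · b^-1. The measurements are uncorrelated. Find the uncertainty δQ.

0.627

Let w = p + u = 59.5. δw = √(δp² + δu²) = √(0.0637 + 21.9) = 4.69, so δw/w = 0.0788.
Q is then a monomial in w, b:
δQ/Q = √((δw/w)² + (-1·δb/b)²) = √(0.00621 + 0.00240) = 0.0928
Q = 6.75, so δQ = 0.0928 × 6.75 = 0.627.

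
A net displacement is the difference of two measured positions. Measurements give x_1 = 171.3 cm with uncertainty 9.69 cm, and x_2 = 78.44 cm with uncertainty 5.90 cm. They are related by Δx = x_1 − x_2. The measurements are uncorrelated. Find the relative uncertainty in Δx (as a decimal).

0.122

Each term contributes (cᵢ δxᵢ)² to (δΔx)²:
  (δx_1)² = 93.9;  (δx_2)² = 34.8
δΔx = √(129) = 11.3 cm
Δx = 92.86 cm, so δΔx/Δx = 11.3/92.86 = 0.122.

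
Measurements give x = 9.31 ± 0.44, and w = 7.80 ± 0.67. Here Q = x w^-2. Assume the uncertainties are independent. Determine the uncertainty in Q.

0.0273

Relative error in a monomial: (δQ/Q)² = Σ (nᵢ · δxᵢ/xᵢ)².
  (1·δx/x)² = (1×0.0473)² = 0.00223;  (-2·δw/w)² = (-2×0.0859)² = 0.0295
δQ/Q = √(0.0317) = 0.178
Q = 0.153, so δQ = 0.178 × 0.153 = 0.0273.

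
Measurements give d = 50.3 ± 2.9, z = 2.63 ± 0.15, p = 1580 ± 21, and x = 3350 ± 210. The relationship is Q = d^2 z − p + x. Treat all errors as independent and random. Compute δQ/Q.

0.105

Let w = d^2·z = 6650. δw/w = √((2·δd/d)² + (1·δz/z)²) = √(0.0133 + 0.00325) = 0.129, so δw = 856.
Q = w − p + x: δQ = √(δw² + δp² + δx²) = √(7.33e+05 + 441 + 44100) = 882
Q = 8420, so δQ/Q = 882/8420 = 0.105.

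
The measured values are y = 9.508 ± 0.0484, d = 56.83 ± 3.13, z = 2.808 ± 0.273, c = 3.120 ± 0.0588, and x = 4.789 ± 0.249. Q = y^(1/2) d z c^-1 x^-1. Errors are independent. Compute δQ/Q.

Q is a product of powers, so relative uncertainties combine in quadrature:
  (½·δy/y)² = (0.5×0.00509)² = 6.48e-06;  (1·δd/d)² = (1×0.0551)² = 0.00303;  (1·δz/z)² = (1×0.0972)² = 0.00945;  (-1·δc/c)² = (-1×0.0188)² = 0.000355;  (-1·δx/x)² = (-1×0.0520)² = 0.00270
δQ/Q = √(0.0156) = 0.125

0.125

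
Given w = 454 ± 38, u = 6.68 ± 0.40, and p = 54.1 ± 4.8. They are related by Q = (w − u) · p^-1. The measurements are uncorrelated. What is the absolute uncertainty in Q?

Let h = w − u = 447. δh = √(δw² + δu²) = √(1440 + 0.160) = 38.0, so δh/h = 0.0850.
Q is then a monomial in h, p:
δQ/Q = √((δh/h)² + (-1·δp/p)²) = √(0.00722 + 0.00787) = 0.123
Q = 8.27, so δQ = 0.123 × 8.27 = 1.02.

1.02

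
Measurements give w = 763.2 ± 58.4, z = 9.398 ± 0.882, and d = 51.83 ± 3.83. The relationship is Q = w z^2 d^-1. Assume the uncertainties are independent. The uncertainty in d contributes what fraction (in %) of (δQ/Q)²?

11.7%

(δQ/Q)² = (1·δw/w)² + (2·δz/z)² + (-1·δd/d)²
  w term: (1×0.0765)² = 0.00586
  z term: (2×0.0938)² = 0.0352
  d term: (-1×0.0739)² = 0.00546
Total = 0.0465. Share from d = 0.00546/0.0465 = 0.117.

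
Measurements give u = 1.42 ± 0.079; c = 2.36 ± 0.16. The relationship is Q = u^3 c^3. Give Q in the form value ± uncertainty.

Products/powers → add relative errors in quadrature, weighted by exponent:
  (3·δu/u)² = (3×0.0556)² = 0.0279;  (3·δc/c)² = (3×0.0678)² = 0.0414
δQ/Q = √(0.0692) = 0.263
Q = 37.6, so δQ = 0.263 × 37.6 = 9.90.

37.6 ± 9.90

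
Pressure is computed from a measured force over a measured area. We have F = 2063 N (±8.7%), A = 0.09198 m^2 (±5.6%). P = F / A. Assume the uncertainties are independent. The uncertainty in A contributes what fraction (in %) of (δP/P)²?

(δP/P)² = (1·δF/F)² + (-1·δA/A)²
  F term: (1×0.0870)² = 0.00757
  A term: (-1×0.0560)² = 0.00314
Total = 0.0107. Share from A = 0.00314/0.0107 = 0.293.

29.3%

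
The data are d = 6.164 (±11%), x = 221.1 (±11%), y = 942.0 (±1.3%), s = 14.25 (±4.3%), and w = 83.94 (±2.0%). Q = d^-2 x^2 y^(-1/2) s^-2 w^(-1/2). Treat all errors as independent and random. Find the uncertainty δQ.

0.00728

Products/powers → add relative errors in quadrature, weighted by exponent:
  (-2·δd/d)² = (-2×0.110)² = 0.0484;  (2·δx/x)² = (2×0.110)² = 0.0484;  (−½·δy/y)² = (-0.5×0.0130)² = 4.23e-05;  (-2·δs/s)² = (-2×0.0430)² = 0.00740;  (−½·δw/w)² = (-0.5×0.0200)² = 0.000100
δQ/Q = √(0.104) = 0.323
Q = 0.02253, so δQ = 0.323 × 0.02253 = 0.00728.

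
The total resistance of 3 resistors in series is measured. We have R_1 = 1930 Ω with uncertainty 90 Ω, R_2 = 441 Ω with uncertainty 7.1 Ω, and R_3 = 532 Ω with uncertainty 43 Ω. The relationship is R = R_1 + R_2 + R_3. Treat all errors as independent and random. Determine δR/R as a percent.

Each term contributes (cᵢ δxᵢ)² to (δR)²:
  (δR_1)² = 8100;  (δR_2)² = 50.4;  (δR_3)² = 1850
δR = √(10000) = 100.0 Ω
R = 2900 Ω, so δR/R = 100.0/2900 = 0.0344.

3.44%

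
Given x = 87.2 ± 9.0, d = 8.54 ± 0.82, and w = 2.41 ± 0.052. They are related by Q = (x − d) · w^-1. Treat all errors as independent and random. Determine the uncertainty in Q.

3.82

Let u = x − d = 78.7. δu = √(δx² + δd²) = √(81.0 + 0.672) = 9.04, so δu/u = 0.115.
Q is then a monomial in u, w:
δQ/Q = √((δu/u)² + (-1·δw/w)²) = √(0.0132 + 0.000466) = 0.117
Q = 32.6, so δQ = 0.117 × 32.6 = 3.82.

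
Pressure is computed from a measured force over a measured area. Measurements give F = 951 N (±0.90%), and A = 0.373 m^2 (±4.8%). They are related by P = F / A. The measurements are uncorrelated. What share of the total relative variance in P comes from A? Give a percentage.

(δP/P)² = (1·δF/F)² + (-1·δA/A)²
  F term: (1×0.00900)² = 8.1e-05
  A term: (-1×0.0480)² = 0.00230
Total = 0.00238. Share from A = 0.00230/0.00238 = 0.966.

96.6%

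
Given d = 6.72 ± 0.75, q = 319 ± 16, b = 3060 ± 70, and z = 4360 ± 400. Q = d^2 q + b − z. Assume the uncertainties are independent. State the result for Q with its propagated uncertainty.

13100 ± 3320

Let p = d^2·q = 14400. δp/p = √((2·δd/d)² + (1·δq/q)²) = √(0.0498 + 0.00252) = 0.229, so δp = 3300.
Q = p + b − z: δQ = √(δp² + δb² + δz²) = √(1.09e+07 + 4900 + 1.6e+05) = 3320
Q = 13100.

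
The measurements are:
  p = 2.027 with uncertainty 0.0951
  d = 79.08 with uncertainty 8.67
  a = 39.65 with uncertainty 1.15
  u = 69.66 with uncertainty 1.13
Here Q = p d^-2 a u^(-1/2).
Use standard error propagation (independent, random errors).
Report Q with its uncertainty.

Since Q is a product/quotient, work with relative uncertainties:
  (1·δp/p)² = (1×0.0469)² = 0.00220;  (-2·δd/d)² = (-2×0.110)² = 0.0481;  (1·δa/a)² = (1×0.0290)² = 0.000841;  (−½·δu/u)² = (-0.5×0.0162)² = 6.58e-05
δQ/Q = √(0.0512) = 0.226
Q = 0.001540, so δQ = 0.226 × 0.001540 = 0.000348.

0.001540 ± 0.000348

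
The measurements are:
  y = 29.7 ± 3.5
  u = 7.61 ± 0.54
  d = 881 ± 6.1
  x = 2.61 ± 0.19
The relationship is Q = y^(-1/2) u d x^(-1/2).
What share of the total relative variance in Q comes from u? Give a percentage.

(δQ/Q)² = (−½·δy/y)² + (1·δu/u)² + (1·δd/d)² + (−½·δx/x)²
  y term: (-0.5×0.118)² = 0.00347
  u term: (1×0.0710)² = 0.00504
  d term: (1×0.00692)² = 4.79e-05
  x term: (-0.5×0.0728)² = 0.00132
Total = 0.00988. Share from u = 0.00504/0.00988 = 0.510.

51.0%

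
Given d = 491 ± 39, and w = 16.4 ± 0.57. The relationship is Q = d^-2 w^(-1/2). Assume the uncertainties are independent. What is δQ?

1.64e-07

Relative error in a monomial: (δQ/Q)² = Σ (nᵢ · δxᵢ/xᵢ)².
  (-2·δd/d)² = (-2×0.0794)² = 0.0252;  (−½·δw/w)² = (-0.5×0.0348)² = 0.000302
δQ/Q = √(0.0255) = 0.160
Q = 1.02e-06, so δQ = 0.160 × 1.02e-06 = 1.64e-07.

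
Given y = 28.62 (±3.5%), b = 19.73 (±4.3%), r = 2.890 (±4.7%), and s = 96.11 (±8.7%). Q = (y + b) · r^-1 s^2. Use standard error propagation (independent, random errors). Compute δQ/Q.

0.182

Let u = y + b = 48.35. δu = √(δy² + δb²) = √(1.00 + 0.720) = 1.31, so δu/u = 0.0271.
Q is then a monomial in u, r, s:
δQ/Q = √((δu/u)² + (-1·δr/r)² + (2·δs/s)²) = √(0.000737 + 0.00221 + 0.0303) = 0.182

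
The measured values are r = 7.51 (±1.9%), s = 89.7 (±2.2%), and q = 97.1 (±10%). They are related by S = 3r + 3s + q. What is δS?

Absolute uncertainties add in quadrature for a linear combination:
  (3·δr)² = 0.183;  (3·δs)² = 35.0;  (δq)² = 94.3
δS = √(130) = 11.4

11.4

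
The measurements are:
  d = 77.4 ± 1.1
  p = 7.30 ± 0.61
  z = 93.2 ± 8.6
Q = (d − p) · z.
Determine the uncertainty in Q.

614

Let u = d − p = 70.1. δu = √(δd² + δp²) = √(1.21 + 0.372) = 1.26, so δu/u = 0.0179.
Q is then a monomial in u, z:
δQ/Q = √((δu/u)² + (1·δz/z)²) = √(0.000322 + 0.00851) = 0.0940
Q = 6530, so δQ = 0.0940 × 6530 = 614.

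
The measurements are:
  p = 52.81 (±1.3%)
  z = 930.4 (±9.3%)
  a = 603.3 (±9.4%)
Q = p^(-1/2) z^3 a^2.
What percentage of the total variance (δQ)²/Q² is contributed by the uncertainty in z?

(δQ/Q)² = (−½·δp/p)² + (3·δz/z)² + (2·δa/a)²
  p term: (-0.5×0.0130)² = 4.23e-05
  z term: (3×0.0930)² = 0.0778
  a term: (2×0.0940)² = 0.0353
Total = 0.113. Share from z = 0.0778/0.113 = 0.687.

68.7%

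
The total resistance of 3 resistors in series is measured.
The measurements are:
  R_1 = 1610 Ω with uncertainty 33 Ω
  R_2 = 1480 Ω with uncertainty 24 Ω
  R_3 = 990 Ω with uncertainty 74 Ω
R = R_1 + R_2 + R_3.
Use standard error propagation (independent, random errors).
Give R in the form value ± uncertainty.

R is a linear combination, so absolute uncertainties add in quadrature:
  (δR_1)² = 1090;  (δR_2)² = 576;  (δR_3)² = 5480
δR = √(7140) = 84.5 Ω
R = 4080 Ω.

4080 ± 84.5 Ω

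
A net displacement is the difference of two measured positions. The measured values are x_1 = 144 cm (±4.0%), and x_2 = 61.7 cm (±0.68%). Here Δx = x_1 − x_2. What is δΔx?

Each term contributes (cᵢ δxᵢ)² to (δΔx)²:
  (δx_1)² = 33.2;  (δx_2)² = 0.176
δΔx = √(33.4) = 5.78 cm

5.78 cm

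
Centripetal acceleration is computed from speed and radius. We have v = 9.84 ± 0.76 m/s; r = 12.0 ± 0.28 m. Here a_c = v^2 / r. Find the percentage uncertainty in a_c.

15.6%

Each factor contributes (exponent × relative error)² to (δa_c/a_c)²:
  (2·δv/v)² = (2×0.0772)² = 0.0239;  (-1·δr/r)² = (-1×0.0233)² = 0.000544
δa_c/a_c = √(0.0244) = 0.156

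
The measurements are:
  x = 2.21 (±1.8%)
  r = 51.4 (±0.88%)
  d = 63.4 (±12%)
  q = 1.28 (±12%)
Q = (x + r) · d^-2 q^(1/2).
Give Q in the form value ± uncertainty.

Let u = x + r = 53.6. δu = √(δx² + δr²) = √(0.00158 + 0.205) = 0.454, so δu/u = 0.00847.
Q is then a monomial in u, d, q:
δQ/Q = √((δu/u)² + (-2·δd/d)² + (½·δq/q)²) = √(7.17e-05 + 0.0576 + 0.00360) = 0.248
Q = 0.0151, so δQ = 0.248 × 0.0151 = 0.00374.

0.0151 ± 0.00374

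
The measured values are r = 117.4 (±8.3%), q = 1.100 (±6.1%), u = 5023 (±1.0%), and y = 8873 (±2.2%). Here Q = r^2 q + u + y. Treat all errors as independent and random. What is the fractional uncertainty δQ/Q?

0.0925

Let p = r^2·q = 15160. δp/p = √((2·δr/r)² + (1·δq/q)²) = √(0.0276 + 0.00372) = 0.177, so δp = 2680.
Q = p + u + y: δQ = √(δp² + δu² + δy²) = √(7.19e+06 + 2520 + 38100) = 2690
Q = 29060, so δQ/Q = 2690/29060 = 0.0925.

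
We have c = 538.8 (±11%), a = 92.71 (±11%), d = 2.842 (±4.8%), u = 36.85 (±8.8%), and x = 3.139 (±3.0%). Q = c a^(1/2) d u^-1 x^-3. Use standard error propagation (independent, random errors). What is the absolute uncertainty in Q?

Each factor contributes (exponent × relative error)² to (δQ/Q)²:
  (1·δc/c)² = (1×0.110)² = 0.0121;  (½·δa/a)² = (0.5×0.110)² = 0.00303;  (1·δd/d)² = (1×0.0480)² = 0.00230;  (-1·δu/u)² = (-1×0.0880)² = 0.00774;  (-3·δx/x)² = (-3×0.0300)² = 0.00810
δQ/Q = √(0.0333) = 0.182
Q = 12.94, so δQ = 0.182 × 12.94 = 2.36.

2.36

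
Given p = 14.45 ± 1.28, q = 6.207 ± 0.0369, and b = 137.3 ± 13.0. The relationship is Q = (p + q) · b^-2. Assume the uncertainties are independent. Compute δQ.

0.000218

Let u = p + q = 20.66. δu = √(δp² + δq²) = √(1.64 + 0.00136) = 1.28, so δu/u = 0.0620.
Q is then a monomial in u, b:
δQ/Q = √((δu/u)² + (-2·δb/b)²) = √(0.00384 + 0.0359) = 0.199
Q = 0.001096, so δQ = 0.199 × 0.001096 = 0.000218.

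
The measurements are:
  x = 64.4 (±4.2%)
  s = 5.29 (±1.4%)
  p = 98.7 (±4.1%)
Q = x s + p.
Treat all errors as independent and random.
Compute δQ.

15.6

Let w = x·s = 341. δw/w = √((1·δx/x)² + (1·δs/s)²) = √(0.00176 + 0.000196) = 0.0443, so δw = 15.1.
Q = w + p: δQ = √(δw² + δp²) = √(227 + 16.4) = 15.6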